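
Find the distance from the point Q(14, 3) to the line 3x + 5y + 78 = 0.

d = |3·14 + 5·3 − (-78)| / √(9 + 25) = |135|/√34 = 135√34/34.

135√34/34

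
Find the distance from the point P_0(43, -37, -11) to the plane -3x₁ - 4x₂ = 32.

Normal vector n = (-3, -4, 0), and n·(43, -37, -11) - 32 = -13.
|n| = √(9 + 16 + 0) = 5, so the distance is |-13|/5 = 13/5.

13/5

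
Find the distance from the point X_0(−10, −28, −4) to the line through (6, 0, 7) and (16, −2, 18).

6√26

A direction vector is d = (10, −2, 11).
AP = (−16, −28, −11); AP·d = -225, |AP|² = 1161, |d|² = 225.
distance² = |AP|² − (AP·d)²/|d|² = 1161 − 50625/225 = 936, so the distance is 6√26.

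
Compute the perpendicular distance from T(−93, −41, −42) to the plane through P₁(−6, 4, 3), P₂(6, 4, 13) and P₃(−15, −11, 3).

P₁P₂ = (12, 0, 10) and P₁P₃ = (−9, −15, 0), so a normal is n = P₁P₂ × P₁P₃ = (150, −90, −180).
Then n·(−93, −41, −42) − (−1800) = −900.
|n| = √(22500 + 8100 + 32400) = 30√70, so the distance is |-900|/(30√70) = 3√70/7.

3√70/7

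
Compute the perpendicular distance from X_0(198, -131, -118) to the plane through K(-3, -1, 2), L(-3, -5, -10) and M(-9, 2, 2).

KL = (0, -4, -12) and KM = (-6, 3, 0), so a normal is n = KL × KM = (36, 72, -24).
d = |36·198 + 72·(-131) + (-24)·(-118) − (-228)| / √(1296 + 5184 + 576) = |756| / 84 = 9.

9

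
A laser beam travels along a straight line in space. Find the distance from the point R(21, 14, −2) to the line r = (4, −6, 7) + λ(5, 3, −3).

Direction vector d = (5, 3, −3).
AP = (17, 20, −9), and AP × d = (−33, 6, −49).
|AP × d|² = 3526 and |d|² = 43, so the distance is √(3526/43) = √82.

√82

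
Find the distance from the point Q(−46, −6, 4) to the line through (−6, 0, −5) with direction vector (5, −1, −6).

Direction vector d = (5, −1, −6).
AP = (−40, −6, 9), and AP × d = (45, −195, 70).
|AP × d|² = 44950 and |d|² = 62, so the distance is √(44950/62) = √725 = 5√29.

5√29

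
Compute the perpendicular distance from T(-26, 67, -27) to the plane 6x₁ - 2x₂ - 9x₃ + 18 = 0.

Normal vector n = (6, -2, -9), and n·(-26, 67, -27) - (-18) = -29.
|n| = √(36 + 4 + 81) = 11, so the distance is |-29|/11 = 29/11.

29/11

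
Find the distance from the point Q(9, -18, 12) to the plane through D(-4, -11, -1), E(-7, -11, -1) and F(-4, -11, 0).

DE = (-3, 0, 0) and DF = (0, 0, 1), so a normal is n = DE × DF = (0, 3, 0).
Then n·(9, -18, 12) - (-33) = -21.
|n| = √(0 + 9 + 0) = 3, so the distance is |-21|/3 = 7.

7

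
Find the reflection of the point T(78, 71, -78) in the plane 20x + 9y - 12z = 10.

With n = (20, 9, -12), the signed offset is (n·T − 10)/|n|² = 3125/625 = 5.
T' = T − 2t·n = (78, 71, -78) − 10·(20, 9, -12) = (-122, -19, 42).

(-122, -19, 42)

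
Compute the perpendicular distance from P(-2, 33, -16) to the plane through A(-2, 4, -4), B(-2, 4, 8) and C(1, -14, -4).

AB = (0, 0, 12) and AC = (3, -18, 0), so a normal is n = AB × AC = (216, 36, 0).
d = |216·(-2) + 36·33 − (-288)| / √(46656 + 1296 + 0) = |1044| / (36√37) = 29/√37.

29/√37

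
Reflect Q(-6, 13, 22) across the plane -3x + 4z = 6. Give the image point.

With n = (-3, 0, 4), the signed offset is (n·Q − 6)/|n|² = 100/25 = 4.
Q' = Q − 2t·n = (-6, 13, 22) − 8·(-3, 0, 4) = (18, 13, -10).

(18, 13, -10)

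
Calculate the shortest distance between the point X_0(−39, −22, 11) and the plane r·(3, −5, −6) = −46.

d = |3·(-39) + (-5)·(-22) + (-6)·11 − (-46)| / √(9 + 25 + 36) = |-27| / √70 = 27/√70.

27/√70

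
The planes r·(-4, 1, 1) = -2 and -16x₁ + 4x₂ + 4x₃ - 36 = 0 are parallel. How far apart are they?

11/(3√2)

Divide the second equation by 4 to match normals: -4x₁ + x₂ + x₃ = 9.
With common normal n = (-4, 1, 1) (|n| = 3√2), the distance is |(-2) − 9|/|n| = 11/(3√2).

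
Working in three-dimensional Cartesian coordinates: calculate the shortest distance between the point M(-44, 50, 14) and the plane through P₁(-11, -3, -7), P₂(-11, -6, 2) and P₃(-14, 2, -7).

3√35/7

P₁P₂ = (0, -3, 9) and P₁P₃ = (-3, 5, 0), so a normal is n = P₁P₂ × P₁P₃ = (-45, -27, -9).
Then n·(-44, 50, 14) - 639 = -135.
|n| = √(2025 + 729 + 81) = 9√35, so the distance is |-135|/(9√35) = 15/√35.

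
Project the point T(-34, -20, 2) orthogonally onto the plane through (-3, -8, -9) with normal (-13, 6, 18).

(-21, -26, -16)

The perpendicular from T has direction n = (-13, 6, 18): r = (-34, -20, 2) + t(-13, 6, 18).
Substitute into the plane: n·(T + tn) = -171 gives 358 + 529t = -171, so t = -1.
Foot = (-34, -20, 2) + (-1)·(-13, 6, 18) = (-21, -26, -16).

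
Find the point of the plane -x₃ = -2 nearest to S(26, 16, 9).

n = (0, 0, -1), |n|² = 1, and n·S − (-2) = -7.
t = -7/1 = -7, so the foot is S − t·n = (26, 16, 9) − (-7)·(0, 0, -1) = (26, 16, 2).

(26, 16, 2)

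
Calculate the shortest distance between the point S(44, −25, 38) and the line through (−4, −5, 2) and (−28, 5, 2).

36

A direction vector is d = (−24, 10, 0).
AP = (48, −20, 36); AP·d = -1352, |AP|² = 4000, |d|² = 676.
distance² = |AP|² − (AP·d)²/|d|² = 4000 − 1827904/676 = 1296, so the distance is 36.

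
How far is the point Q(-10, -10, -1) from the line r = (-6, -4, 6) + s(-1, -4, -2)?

Direction vector d = (-1, -4, -2).
AP = (-4, -6, -7), and AP × d = (-16, -1, 10).
|AP × d|² = 357 and |d|² = 21, so the distance is √(357/21) = √17.

√17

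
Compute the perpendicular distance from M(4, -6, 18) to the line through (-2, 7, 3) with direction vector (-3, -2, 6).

Direction vector d = (-3, -2, 6).
AP = (6, -13, 15), and AP × d = (-48, -81, -51).
|AP × d|² = 11466 and |d|² = 49, so the distance is √(11466/49) = √234 = 3√26.

3√26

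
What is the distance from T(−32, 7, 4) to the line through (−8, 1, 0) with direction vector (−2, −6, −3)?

2√157

Direction vector d = (−2, −6, −3).
AP = (−24, 6, 4), and AP × d = (6, −80, 156).
|AP × d|² = 30772 and |d|² = 49, so the distance is √(30772/49) = √628 = 2√157.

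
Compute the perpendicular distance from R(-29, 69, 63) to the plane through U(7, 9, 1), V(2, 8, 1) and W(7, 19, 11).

UV = (-5, -1, 0) and UW = (0, 10, 10), so a normal is n = UV × UW = (-10, 50, -50).
n = (-10, 50, -50); n·P − 330 = 260; |n| = 10√51; distance = 260/(10√51) = 26/√51.

26√51/51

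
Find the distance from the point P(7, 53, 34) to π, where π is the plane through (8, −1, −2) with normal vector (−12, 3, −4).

30/13

The plane has equation n·(r − (8, −1, −2)) = 0, i.e. n·r = -91.
Then n·(7, 53, 34) − (−91) = 30.
|n| = √(144 + 9 + 16) = 13, so the distance is |30|/13 = 30/13.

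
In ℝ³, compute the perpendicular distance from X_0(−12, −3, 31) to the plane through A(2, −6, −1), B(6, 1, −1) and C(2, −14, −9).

AB = (4, 7, 0) and AC = (0, −8, −8), so a normal is n = AB × AC = (−56, 32, −32).
d = |(-56)·(-12) + 32·(-3) + (-32)·31 − (-272)| / √(3136 + 1024 + 1024) = |-144| / 72 = 2.

2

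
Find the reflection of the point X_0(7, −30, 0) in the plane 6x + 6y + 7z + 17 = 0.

n = (6, 6, 7), |n|² = 121, n·X_0 − (-17) = -121, so t = -121/121 = -1.
Foot F = X_0 − (-1)·n = (13, −24, 7); the reflection is 2F − X_0 = (19, −18, 14).

(19, -18, 14)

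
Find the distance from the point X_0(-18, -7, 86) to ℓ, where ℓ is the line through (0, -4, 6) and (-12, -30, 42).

2√493

A direction vector is d = (-12, -26, 36).
AP = (-18, -3, 80), and AP × d = (1972, -312, 432).
|AP × d|² = 4172752 and |d|² = 2116, so the distance is √(4172752/2116) = √1972 = 2√493.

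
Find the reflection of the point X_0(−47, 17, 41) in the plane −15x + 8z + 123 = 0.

(73, 17, -23)

With n = (−15, 0, 8), the signed offset is (n·X_0 − (-123))/|n|² = 1156/289 = 4.
X_0' = X_0 − 2t·n = (−47, 17, 41) − 8·(−15, 0, 8) = (73, 17, −23).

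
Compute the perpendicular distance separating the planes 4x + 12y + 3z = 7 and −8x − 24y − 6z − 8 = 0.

11/13

Divide the second equation by -2 to match normals: 4x + 12y + 3z = -4.
With common normal n = (4, 12, 3) (|n| = 13), the distance is |7 − (-4)|/|n| = 11/13.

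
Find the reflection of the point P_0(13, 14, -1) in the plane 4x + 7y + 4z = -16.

n = (4, 7, 4), |n|² = 81, n·P_0 − (-16) = 162, so t = 162/81 = 2.
Foot F = P_0 − 2·n = (5, 0, -9); the reflection is 2F − P_0 = (-3, -14, -17).

(-3, -14, -17)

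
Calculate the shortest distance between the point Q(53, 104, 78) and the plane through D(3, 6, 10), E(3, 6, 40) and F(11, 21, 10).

2

DE = (0, 0, 30) and DF = (8, 15, 0), so a normal is n = DE × DF = (-450, 240, 0).
Then n·(53, 104, 78) - 90 = 1020.
|n| = √(202500 + 57600 + 0) = 510, so the distance is |1020|/510 = 2.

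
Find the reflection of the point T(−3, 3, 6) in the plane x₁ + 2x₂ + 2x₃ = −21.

(-11, -13, -10)

With n = (1, 2, 2), the signed offset is (n·T − (-21))/|n|² = 36/9 = 4.
T' = T − 2t·n = (−3, 3, 6) − 8·(1, 2, 2) = (−11, −13, −10).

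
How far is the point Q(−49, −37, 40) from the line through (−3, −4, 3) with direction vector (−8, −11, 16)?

11√5

Direction vector d = (−8, −11, 16).
AP = (−46, −33, 37), and AP × d = (−121, 440, 242).
|AP × d|² = 266805 and |d|² = 441, so the distance is √(266805/441) = √605 = 11√5.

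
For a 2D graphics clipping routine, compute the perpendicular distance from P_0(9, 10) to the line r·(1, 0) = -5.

14

d = |1·9 + 0·10 − (-5)| / √(1 + 0) = |14|/1 = 14.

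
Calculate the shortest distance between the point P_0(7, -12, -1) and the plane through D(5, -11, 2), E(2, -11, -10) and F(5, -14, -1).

5√2/3

DE = (-3, 0, -12) and DF = (0, -3, -3), so a normal is n = DE × DF = (-36, -9, 9).
Then n·(7, -12, -1) - (-63) = -90.
|n| = √(1296 + 81 + 81) = 27√2, so the distance is |-90|/(27√2) = 5√2/3.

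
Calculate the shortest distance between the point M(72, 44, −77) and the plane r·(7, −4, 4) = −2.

22/9

d = |7·72 + (-4)·44 + 4·(-77) − (-2)| / √(49 + 16 + 16) = |22| / 9 = 22/9.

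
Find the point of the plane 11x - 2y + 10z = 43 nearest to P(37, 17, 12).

(15, 21, -8)

The perpendicular from P has direction n = (11, -2, 10): r = (37, 17, 12) + μ(11, -2, 10).
Substitute into the plane: n·(P + μn) = 43 gives 493 + 225μ = 43, so μ = -2.
Foot = (37, 17, 12) + (-2)·(11, -2, 10) = (15, 21, -8).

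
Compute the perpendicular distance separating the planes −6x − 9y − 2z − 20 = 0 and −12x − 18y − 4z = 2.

19/11

Divide the second equation by 2 to match normals: −6x − 9y − 2z = 1.
Both planes have normal n = (−6, −9, −2), |n| = 11. Any point on the first plane is at distance |1 − 20|/|n| = 19/11 from the second.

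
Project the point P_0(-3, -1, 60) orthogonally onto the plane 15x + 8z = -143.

n = (15, 0, 8), |n|² = 289, and n·P_0 − (-143) = 578.
t = 578/289 = 2, so the foot is P_0 − t·n = (-3, -1, 60) − 2·(15, 0, 8) = (-33, -1, 44).

(-33, -1, 44)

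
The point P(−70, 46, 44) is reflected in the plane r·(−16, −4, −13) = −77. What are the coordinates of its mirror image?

(-38, 54, 70)

n = (−16, −4, −13), |n|² = 441, n·P − (-77) = 441, so t = 441/441 = 1.
Foot F = P − 1·n = (−54, 50, 57); the reflection is 2F − P = (−38, 54, 70).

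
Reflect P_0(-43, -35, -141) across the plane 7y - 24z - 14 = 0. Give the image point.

With n = (0, 7, -24), the signed offset is (n·P_0 − 14)/|n|² = 3125/625 = 5.
P_0' = P_0 − 2t·n = (-43, -35, -141) − 10·(0, 7, -24) = (-43, -105, 99).

(-43, -105, 99)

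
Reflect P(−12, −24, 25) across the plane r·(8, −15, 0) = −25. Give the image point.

(-28, 6, 25)

With n = (8, −15, 0), the signed offset is (n·P − (-25))/|n|² = 289/289 = 1.
P' = P − 2t·n = (−12, −24, 25) − 2·(8, −15, 0) = (−28, 6, 25).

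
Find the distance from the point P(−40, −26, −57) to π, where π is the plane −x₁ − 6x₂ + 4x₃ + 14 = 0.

18/√53

Normal vector n = (−1, −6, 4), and n·(−40, −26, −57) − (−14) = −18.
|n| = √(1 + 36 + 16) = √53, so the distance is |-18|/√53 = 18√53/53.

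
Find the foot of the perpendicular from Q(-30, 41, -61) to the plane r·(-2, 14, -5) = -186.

n = (-2, 14, -5), |n|² = 225, and n·Q − (-186) = 1125.
t = 1125/225 = 5, so the foot is Q − t·n = (-30, 41, -61) − 5·(-2, 14, -5) = (-20, -29, -36).

(-20, -29, -36)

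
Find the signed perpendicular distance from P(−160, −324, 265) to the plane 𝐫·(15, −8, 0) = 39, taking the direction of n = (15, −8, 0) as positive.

9

n·P − 39 = 153.
|n| = 17, so the signed distance is 153/17 = 9.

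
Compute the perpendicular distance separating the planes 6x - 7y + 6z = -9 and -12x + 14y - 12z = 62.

2

Divide the second equation by -2 to match normals: 6x - 7y + 6z = -31.
Both planes have normal n = (6, -7, 6), |n| = 11. Any point on the first plane is at distance |(-31) − (-9)|/|n| = 22/11 = 2 from the second.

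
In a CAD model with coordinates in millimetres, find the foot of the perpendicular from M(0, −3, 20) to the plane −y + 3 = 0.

The perpendicular from M has direction n = (0, −1, 0): r = (0, −3, 20) + λ(0, −1, 0).
Substitute into the plane: n·(M + λn) = -3 gives 3 + 1λ = -3, so λ = -6.
Foot = (0, −3, 20) + (-6)·(0, −1, 0) = (0, 3, 20).

(0, 3, 20)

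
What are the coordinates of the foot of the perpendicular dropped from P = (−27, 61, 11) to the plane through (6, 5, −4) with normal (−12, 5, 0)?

(21, 41, 11)

n = (−12, 5, 0), |n|² = 169, and n·P − (-47) = 676.
t = 676/169 = 4, so the foot is P − t·n = (−27, 61, 11) − 4·(−12, 5, 0) = (21, 41, 11).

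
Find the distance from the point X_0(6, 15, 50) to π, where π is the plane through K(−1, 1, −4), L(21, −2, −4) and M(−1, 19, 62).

5/23

KL = (22, −3, 0) and KM = (0, 18, 66), so a normal is n = KL × KM = (−198, −1452, 396).
d = |(-198)·6 + (-1452)·15 + 396·50 − (-2838)| / √(39204 + 2108304 + 156816) = |-330| / 1518 = 5/23.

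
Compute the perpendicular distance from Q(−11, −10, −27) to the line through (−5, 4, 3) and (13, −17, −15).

A direction vector is d = (18, −21, −18).
AP = (−6, −14, −30), and AP × d = (−378, −648, 378).
|AP × d|² = 705672 and |d|² = 1089, so the distance is √(705672/1089) = √648 = 18√2.

18√2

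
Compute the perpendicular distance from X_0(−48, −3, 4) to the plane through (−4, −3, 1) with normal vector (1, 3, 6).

26/√46

The plane has equation n·(r − (−4, −3, 1)) = 0, i.e. n·r = -7.
Then n·(−48, −3, 4) − (−7) = −26.
|n| = √(1 + 9 + 36) = √46, so the distance is |-26|/√46 = 26/√46.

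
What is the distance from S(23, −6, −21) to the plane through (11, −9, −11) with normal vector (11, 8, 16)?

4/21

The plane has equation n·(r − (11, −9, −11)) = 0, i.e. n·r = -127.
Then n·(23, −6, −21) − (−127) = −4.
|n| = √(121 + 64 + 256) = 21, so the distance is |-4|/21 = 4/21.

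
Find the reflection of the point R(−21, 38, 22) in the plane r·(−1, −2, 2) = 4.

n = (−1, −2, 2), |n|² = 9, n·R − 4 = -15, so t = -15/9 = -5/3.
Foot F = R − (-5/3)·n = (−68/3, 104/3, 76/3); the reflection is 2F − R = (−73/3, 94/3, 86/3).

(-73/3, 94/3, 86/3)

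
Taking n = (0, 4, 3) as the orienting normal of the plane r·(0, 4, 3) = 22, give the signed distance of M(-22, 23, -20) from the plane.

n·M − 22 = 10.
|n| = 5, so the signed distance is 10/5 = 2.

2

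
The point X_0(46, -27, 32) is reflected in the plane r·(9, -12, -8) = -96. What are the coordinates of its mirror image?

(10, 21, 64)

n = (9, -12, -8), |n|² = 289, n·X_0 − (-96) = 578, so t = 578/289 = 2.
Foot F = X_0 − 2·n = (28, -3, 48); the reflection is 2F − X_0 = (10, 21, 64).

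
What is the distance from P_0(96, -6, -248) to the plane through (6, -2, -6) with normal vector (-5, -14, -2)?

The plane has equation n·(r − (6, -2, -6)) = 0, i.e. n·r = 10.
n = (-5, -14, -2); n·P − 10 = 90; |n| = 15; distance = 90/15 = 6.

6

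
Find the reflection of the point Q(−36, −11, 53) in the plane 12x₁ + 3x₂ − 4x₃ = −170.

(36, 7, 29)

With n = (12, 3, −4), the signed offset is (n·Q − (-170))/|n|² = -507/169 = -3.
Q' = Q − 2t·n = (−36, −11, 53) − (-6)·(12, 3, −4) = (36, 7, 29).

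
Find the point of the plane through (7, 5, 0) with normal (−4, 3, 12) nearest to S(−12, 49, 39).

(4, 37, -9)

The perpendicular from S has direction n = (−4, 3, 12): r = (−12, 49, 39) + t(−4, 3, 12).
Substitute into the plane: n·(S + tn) = -13 gives 663 + 169t = -13, so t = -4.
Foot = (−12, 49, 39) + (-4)·(−4, 3, 12) = (4, 37, −9).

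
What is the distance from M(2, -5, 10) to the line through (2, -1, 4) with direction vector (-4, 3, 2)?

Direction vector d = (-4, 3, 2).
AP = (0, -4, 6); AP·d = 0, |AP|² = 52, |d|² = 29.
distance² = |AP|² − (AP·d)²/|d|² = 52 − 0/29 = 52, so the distance is 2√13.

2√13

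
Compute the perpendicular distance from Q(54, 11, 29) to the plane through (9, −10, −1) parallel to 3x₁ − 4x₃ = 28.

Parallel planes share the normal n = (3, 0, −4); since (9, −10, −1) lies on the plane, its equation is 3x₁ − 4x₃ = 31.
d = |3·54 + (-4)·29 − 31| / √(9 + 0 + 16) = |15| / 5 = 3.

3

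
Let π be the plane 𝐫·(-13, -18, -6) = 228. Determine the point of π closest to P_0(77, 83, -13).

(12, -7, -43)

n = (-13, -18, -6), |n|² = 529, and n·P_0 − 228 = -2645.
t = -2645/529 = -5, so the foot is P_0 − t·n = (77, 83, -13) − (-5)·(-13, -18, -6) = (12, -7, -43).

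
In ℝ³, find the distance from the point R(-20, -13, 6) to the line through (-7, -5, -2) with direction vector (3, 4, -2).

6

Direction vector d = (3, 4, -2).
AP = (-13, -8, 8); AP·d = -87, |AP|² = 297, |d|² = 29.
distance² = |AP|² − (AP·d)²/|d|² = 297 − 7569/29 = 36, so the distance is 6.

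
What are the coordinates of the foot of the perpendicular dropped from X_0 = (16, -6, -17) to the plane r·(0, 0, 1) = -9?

The perpendicular from X_0 has direction n = (0, 0, 1): r = (16, -6, -17) + μ(0, 0, 1).
Substitute into the plane: n·(X_0 + μn) = -9 gives -17 + 1μ = -9, so μ = 8.
Foot = (16, -6, -17) + 8·(0, 0, 1) = (16, -6, -9).

(16, -6, -9)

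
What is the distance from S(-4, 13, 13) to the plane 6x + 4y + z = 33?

n = (6, 4, 1); n·P − 33 = 8; |n| = √53; distance = 8/√53.

8/√53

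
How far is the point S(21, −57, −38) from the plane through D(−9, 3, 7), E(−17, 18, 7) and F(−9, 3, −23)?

DE = (−8, 15, 0) and DF = (0, 0, −30), so a normal is n = DE × DF = (−450, −240, 0).
n = (−450, −240, 0); n·P − 3330 = 900; |n| = 510; distance = 900/510 = 30/17.

30/17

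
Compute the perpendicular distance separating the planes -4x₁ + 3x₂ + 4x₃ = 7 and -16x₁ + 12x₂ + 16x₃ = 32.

√41/41

Divide the second equation by 4 to match normals: -4x₁ + 3x₂ + 4x₃ = 8.
With common normal n = (-4, 3, 4) (|n| = √41), the distance is |7 − 8|/|n| = 1/√41 = √41/41.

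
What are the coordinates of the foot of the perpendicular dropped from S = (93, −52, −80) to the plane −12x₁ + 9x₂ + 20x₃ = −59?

(33, -7, 20)

The perpendicular from S has direction n = (−12, 9, 20): r = (93, −52, −80) + t(−12, 9, 20).
Substitute into the plane: n·(S + tn) = -59 gives -3184 + 625t = -59, so t = 5.
Foot = (93, −52, −80) + 5·(−12, 9, 20) = (33, −7, 20).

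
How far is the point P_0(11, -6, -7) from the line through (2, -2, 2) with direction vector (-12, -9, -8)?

Direction vector d = (-12, -9, -8).
AP = (9, -4, -9); AP·d = 0, |AP|² = 178, |d|² = 289.
distance² = |AP|² − (AP·d)²/|d|² = 178 − 0/289 = 178, so the distance is √178.

√178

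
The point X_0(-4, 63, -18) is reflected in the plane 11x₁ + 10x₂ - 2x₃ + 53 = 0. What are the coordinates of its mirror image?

n = (11, 10, -2), |n|² = 225, n·X_0 − (-53) = 675, so t = 675/225 = 3.
Foot F = X_0 − 3·n = (-37, 33, -12); the reflection is 2F − X_0 = (-70, 3, -6).

(-70, 3, -6)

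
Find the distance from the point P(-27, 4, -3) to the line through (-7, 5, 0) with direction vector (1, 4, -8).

√410

Direction vector d = (1, 4, -8).
AP = (-20, -1, -3), and AP × d = (20, -163, -79).
|AP × d|² = 33210 and |d|² = 81, so the distance is √(33210/81) = √410.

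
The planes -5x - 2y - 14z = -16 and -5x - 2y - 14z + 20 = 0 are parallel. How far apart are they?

With common normal n = (-5, -2, -14) (|n| = 15), the distance is |(-16) − (-20)|/|n| = 4/15.

4/15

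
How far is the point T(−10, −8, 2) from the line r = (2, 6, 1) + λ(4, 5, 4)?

√113

Direction vector d = (4, 5, 4).
AP = (−12, −14, 1), and AP × d = (−61, 52, −4).
|AP × d|² = 6441 and |d|² = 57, so the distance is √(6441/57) = √113.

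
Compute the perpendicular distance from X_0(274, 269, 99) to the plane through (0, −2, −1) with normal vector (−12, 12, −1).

8

The plane has equation n·(r − (0, −2, −1)) = 0, i.e. n·r = -23.
d = |(-12)·274 + 12·269 + (-1)·99 − (-23)| / √(144 + 144 + 1) = |-136| / 17 = 8.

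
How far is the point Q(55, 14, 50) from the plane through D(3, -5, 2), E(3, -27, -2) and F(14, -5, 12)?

DE = (0, -22, -4) and DF = (11, 0, 10), so a normal is n = DE × DF = (-220, -44, 242).
Then n·(55, 14, 50) - 44 = -660.
|n| = √(48400 + 1936 + 58564) = 330, so the distance is |-660|/330 = 2.

2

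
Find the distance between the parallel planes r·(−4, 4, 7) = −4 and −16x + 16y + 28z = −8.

2/9

Divide the second equation by 4 to match normals: −4x + 4y + 7z = -2.
With common normal n = (−4, 4, 7) (|n| = 9), the distance is |(-4) − (-2)|/|n| = 2/9.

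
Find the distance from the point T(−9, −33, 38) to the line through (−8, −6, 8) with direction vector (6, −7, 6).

Direction vector d = (6, −7, 6).
AP = (−1, −27, 30), and AP × d = (48, 186, 169).
|AP × d|² = 65461 and |d|² = 121, so the distance is √(65461/121) = √541.

√541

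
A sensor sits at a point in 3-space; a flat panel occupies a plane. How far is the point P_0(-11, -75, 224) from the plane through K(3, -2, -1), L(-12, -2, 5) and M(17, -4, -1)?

5

KL = (-15, 0, 6) and KM = (14, -2, 0), so a normal is n = KL × KM = (12, 84, 30).
d = |12·(-11) + 84·(-75) + 30·224 − (-162)| / √(144 + 7056 + 900) = |450| / 90 = 5.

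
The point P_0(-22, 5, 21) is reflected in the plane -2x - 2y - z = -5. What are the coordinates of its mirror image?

With n = (-2, -2, -1), the signed offset is (n·P_0 − (-5))/|n|² = 18/9 = 2.
P_0' = P_0 − 2t·n = (-22, 5, 21) − 4·(-2, -2, -1) = (-14, 13, 25).

(-14, 13, 25)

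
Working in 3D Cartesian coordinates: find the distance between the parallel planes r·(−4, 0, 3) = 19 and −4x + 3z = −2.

Both planes have normal n = (−4, 0, 3), |n| = 5. Any point on the first plane is at distance |(-2) − 19|/|n| = 21/5 from the second.

21/5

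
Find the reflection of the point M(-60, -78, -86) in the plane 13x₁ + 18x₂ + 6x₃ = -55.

(70, 102, -26)

n = (13, 18, 6), |n|² = 529, n·M − (-55) = -2645, so t = -2645/529 = -5.
Foot F = M − (-5)·n = (5, 12, -56); the reflection is 2F − M = (70, 102, -26).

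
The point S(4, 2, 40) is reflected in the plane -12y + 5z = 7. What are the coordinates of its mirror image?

With n = (0, -12, 5), the signed offset is (n·S − 7)/|n|² = 169/169 = 1.
S' = S − 2t·n = (4, 2, 40) − 2·(0, -12, 5) = (4, 26, 30).

(4, 26, 30)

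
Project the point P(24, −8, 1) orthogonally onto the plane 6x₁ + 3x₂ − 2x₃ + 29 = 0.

n = (6, 3, −2), |n|² = 49, and n·P − (-29) = 147.
t = 147/49 = 3, so the foot is P − t·n = (24, −8, 1) − 3·(6, 3, −2) = (6, −17, 7).

(6, -17, 7)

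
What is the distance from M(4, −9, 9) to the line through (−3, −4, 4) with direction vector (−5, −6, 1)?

Direction vector d = (−5, −6, 1).
AP = (7, −5, 5); AP·d = 0, |AP|² = 99, |d|² = 62.
distance² = |AP|² − (AP·d)²/|d|² = 99 − 0/62 = 99, so the distance is 3√11.

3√11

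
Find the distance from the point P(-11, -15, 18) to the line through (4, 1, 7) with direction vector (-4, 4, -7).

Direction vector d = (-4, 4, -7).
AP = (-15, -16, 11); AP·d = -81, |AP|² = 602, |d|² = 81.
distance² = |AP|² − (AP·d)²/|d|² = 602 − 6561/81 = 521, so the distance is √521.

√521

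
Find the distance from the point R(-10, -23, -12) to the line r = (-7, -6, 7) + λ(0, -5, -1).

Direction vector d = (0, -5, -1).
AP = (-3, -17, -19); AP·d = 104, |AP|² = 659, |d|² = 26.
distance² = |AP|² − (AP·d)²/|d|² = 659 − 10816/26 = 243, so the distance is 9√3.

9√3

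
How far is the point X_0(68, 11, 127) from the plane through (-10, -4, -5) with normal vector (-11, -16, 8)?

The plane has equation n·(r − (-10, -4, -5)) = 0, i.e. n·r = 134.
Then n·(68, 11, 127) - 134 = -42.
|n| = √(121 + 256 + 64) = 21, so the distance is |-42|/21 = 2.

2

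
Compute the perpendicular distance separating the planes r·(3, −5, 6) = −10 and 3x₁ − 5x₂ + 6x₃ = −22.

6√70/35

Both planes have normal n = (3, −5, 6), |n| = √70. Any point on the first plane is at distance |(-22) − (-10)|/|n| = 12/√70 from the second.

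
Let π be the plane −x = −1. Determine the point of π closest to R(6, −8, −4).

(1, -8, -4)

The perpendicular from R has direction n = (−1, 0, 0): r = (6, −8, −4) + μ(−1, 0, 0).
Substitute into the plane: n·(R + μn) = -1 gives -6 + 1μ = -1, so μ = 5.
Foot = (6, −8, −4) + 5·(−1, 0, 0) = (1, −8, −4).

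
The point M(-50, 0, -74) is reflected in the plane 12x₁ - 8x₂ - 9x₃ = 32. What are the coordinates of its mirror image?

(-898/17, 32/17, -1222/17)

n = (12, -8, -9), |n|² = 289, n·M − 32 = 34, so t = 34/289 = 2/17.
Foot F = M − (2/17)·n = (-874/17, 16/17, -1240/17); the reflection is 2F − M = (-898/17, 32/17, -1222/17).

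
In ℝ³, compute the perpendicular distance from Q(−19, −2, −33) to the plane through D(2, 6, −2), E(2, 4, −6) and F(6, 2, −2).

9

DE = (0, −2, −4) and DF = (4, −4, 0), so a normal is n = DE × DF = (−16, −16, 8).
Then n·(−19, −2, −33) − (−144) = 216.
|n| = √(256 + 256 + 64) = 24, so the distance is |216|/24 = 9.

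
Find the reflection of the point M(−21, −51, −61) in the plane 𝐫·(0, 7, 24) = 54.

With n = (0, 7, 24), the signed offset is (n·M − 54)/|n|² = -1875/625 = -3.
M' = M − 2t·n = (−21, −51, −61) − (-6)·(0, 7, 24) = (−21, −9, 83).

(-21, -9, 83)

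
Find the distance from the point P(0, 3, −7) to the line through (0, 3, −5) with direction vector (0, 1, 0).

Direction vector d = (0, 1, 0).
AP = (0, 0, −2); AP·d = 0, |AP|² = 4, |d|² = 1.
distance² = |AP|² − (AP·d)²/|d|² = 4 − 0/1 = 4, so the distance is 2.

2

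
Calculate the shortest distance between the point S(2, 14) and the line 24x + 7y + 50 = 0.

d = |24·2 + 7·14 − (-50)| / √(576 + 49) = |196|/25 = 196/25.

196/25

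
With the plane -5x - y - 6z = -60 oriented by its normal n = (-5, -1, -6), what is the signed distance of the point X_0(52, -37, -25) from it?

n·X_0 − (-60) = -13.
|n| = √62, so the signed distance is -13√62/62.

-13√62/62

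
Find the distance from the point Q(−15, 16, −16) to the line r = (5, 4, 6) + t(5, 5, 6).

6√19

Direction vector d = (5, 5, 6).
AP = (−20, 12, −22), and AP × d = (182, 10, −160).
|AP × d|² = 58824 and |d|² = 86, so the distance is √(58824/86) = √684 = 6√19.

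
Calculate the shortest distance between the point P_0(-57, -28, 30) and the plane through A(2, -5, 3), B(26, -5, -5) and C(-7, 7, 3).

19/13

AB = (24, 0, -8) and AC = (-9, 12, 0), so a normal is n = AB × AC = (96, 72, 288).
d = |96·(-57) + 72·(-28) + 288·30 − 696| / √(9216 + 5184 + 82944) = |456| / 312 = 19/13.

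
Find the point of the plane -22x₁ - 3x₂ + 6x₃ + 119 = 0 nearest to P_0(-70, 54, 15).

n = (-22, -3, 6), |n|² = 529, and n·P_0 − (-119) = 1587.
t = 1587/529 = 3, so the foot is P_0 − t·n = (-70, 54, 15) − 3·(-22, -3, 6) = (-4, 63, -3).

(-4, 63, -3)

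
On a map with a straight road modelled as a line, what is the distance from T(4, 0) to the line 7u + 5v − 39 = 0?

11√74/74

d = |7·4 + 5·0 − 39| / √(49 + 25) = |-11|/√74 = 11√74/74.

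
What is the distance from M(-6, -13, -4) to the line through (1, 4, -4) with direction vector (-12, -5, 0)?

Direction vector d = (-12, -5, 0).
AP = (-7, -17, 0), and AP × d = (0, 0, -169).
|AP × d|² = 28561 and |d|² = 169, so the distance is √(28561/169) = √169 = 13.

13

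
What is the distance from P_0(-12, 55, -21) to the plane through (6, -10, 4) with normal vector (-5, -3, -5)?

The plane has equation n·(r − (6, -10, 4)) = 0, i.e. n·r = -20.
n = (-5, -3, -5); n·P − (-20) = 20; |n| = √59; distance = 20/√59 = 20√59/59.

20/√59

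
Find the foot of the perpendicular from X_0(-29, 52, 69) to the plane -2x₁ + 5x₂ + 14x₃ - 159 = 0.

(-19, 27, -1)

n = (-2, 5, 14), |n|² = 225, and n·X_0 − 159 = 1125.
t = 1125/225 = 5, so the foot is X_0 − t·n = (-29, 52, 69) − 5·(-2, 5, 14) = (-19, 27, -1).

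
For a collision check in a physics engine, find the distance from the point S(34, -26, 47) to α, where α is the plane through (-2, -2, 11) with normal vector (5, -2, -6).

The plane has equation n·(r − (-2, -2, 11)) = 0, i.e. n·r = -72.
d = |5·34 + (-2)·(-26) + (-6)·47 − (-72)| / √(25 + 4 + 36) = |12| / √65 = 12/√65.

12/√65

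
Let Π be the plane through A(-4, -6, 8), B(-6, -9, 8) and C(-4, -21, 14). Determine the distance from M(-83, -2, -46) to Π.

25√38/38

AB = (-2, -3, 0) and AC = (0, -15, 6), so a normal is n = AB × AC = (-18, 12, 30).
Then n·(-83, -2, -46) - 240 = -150.
|n| = √(324 + 144 + 900) = 6√38, so the distance is |-150|/(6√38) = 25√38/38.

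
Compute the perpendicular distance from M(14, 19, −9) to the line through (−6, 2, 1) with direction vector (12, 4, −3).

√113

Direction vector d = (12, 4, −3).
AP = (20, 17, −10); AP·d = 338, |AP|² = 789, |d|² = 169.
distance² = |AP|² − (AP·d)²/|d|² = 789 − 114244/169 = 113, so the distance is √113.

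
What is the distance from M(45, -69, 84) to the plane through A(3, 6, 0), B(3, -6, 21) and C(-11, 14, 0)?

7/3

AB = (0, -12, 21) and AC = (-14, 8, 0), so a normal is n = AB × AC = (-168, -294, -168).
d = |(-168)·45 + (-294)·(-69) + (-168)·84 − (-2268)| / √(28224 + 86436 + 28224) = |882| / 378 = 7/3.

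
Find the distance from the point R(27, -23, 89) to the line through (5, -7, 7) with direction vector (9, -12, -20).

2√1241

Direction vector d = (9, -12, -20).
AP = (22, -16, 82); AP·d = -1250, |AP|² = 7464, |d|² = 625.
distance² = |AP|² − (AP·d)²/|d|² = 7464 − 1562500/625 = 4964, so the distance is 2√1241.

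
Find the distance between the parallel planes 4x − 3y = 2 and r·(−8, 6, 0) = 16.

2

Divide the second equation by -2 to match normals: 4x − 3y = -8.
Both planes have normal n = (4, −3, 0), |n| = 5. Any point on the first plane is at distance |(-8) − 2|/|n| = 10/5 = 2 from the second.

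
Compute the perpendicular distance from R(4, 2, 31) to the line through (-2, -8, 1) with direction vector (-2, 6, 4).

2√133

Direction vector d = (-2, 6, 4).
AP = (6, 10, 30), and AP × d = (-140, -84, 56).
|AP × d|² = 29792 and |d|² = 56, so the distance is √(29792/56) = √532 = 2√133.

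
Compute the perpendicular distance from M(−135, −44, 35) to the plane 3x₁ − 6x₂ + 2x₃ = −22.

7

n = (3, −6, 2); n·P − (-22) = -49; |n| = 7; distance = 49/7 = 7.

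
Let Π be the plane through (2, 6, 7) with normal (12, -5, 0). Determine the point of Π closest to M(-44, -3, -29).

(-8, -18, -29)

The perpendicular from M has direction n = (12, -5, 0): r = (-44, -3, -29) + t(12, -5, 0).
Substitute into the plane: n·(M + tn) = -6 gives -513 + 169t = -6, so t = 3.
Foot = (-44, -3, -29) + 3·(12, -5, 0) = (-8, -18, -29).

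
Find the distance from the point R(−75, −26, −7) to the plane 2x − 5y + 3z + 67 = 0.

d = |2·(-75) + (-5)·(-26) + 3·(-7) − (-67)| / √(4 + 25 + 9) = |26| / √38 = 26/√38.

13√38/19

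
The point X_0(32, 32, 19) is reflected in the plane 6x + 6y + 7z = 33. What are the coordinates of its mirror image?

With n = (6, 6, 7), the signed offset is (n·X_0 − 33)/|n|² = 484/121 = 4.
X_0' = X_0 − 2t·n = (32, 32, 19) − 8·(6, 6, 7) = (−16, −16, −37).

(-16, -16, -37)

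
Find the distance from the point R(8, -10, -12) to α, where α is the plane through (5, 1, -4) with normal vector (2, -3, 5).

1/√38

The plane has equation n·(r − (5, 1, -4)) = 0, i.e. n·r = -13.
Then n·(8, -10, -12) - (-13) = -1.
|n| = √(4 + 9 + 25) = √38, so the distance is |-1|/√38 = √38/38.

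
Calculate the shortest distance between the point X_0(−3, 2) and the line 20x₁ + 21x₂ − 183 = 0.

201/29

The normal to the line is n = (20, 21) with |n| = 29.
|n·X_0 − 183| = |-18 − 183| = 201, so the distance is 201/29.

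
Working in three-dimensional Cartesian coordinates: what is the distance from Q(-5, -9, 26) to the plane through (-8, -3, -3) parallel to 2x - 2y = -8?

Parallel planes share the normal n = (2, -2, 0); since (-8, -3, -3) lies on the plane, its equation is 2x - 2y = -10.
Then n·(-5, -9, 26) - (-10) = 18.
|n| = √(4 + 4 + 0) = 2√2, so the distance is |18|/(2√2) = 9/√2.

9√2/2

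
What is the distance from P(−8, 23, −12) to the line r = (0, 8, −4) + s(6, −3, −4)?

2√73

Direction vector d = (6, −3, −4).
AP = (−8, 15, −8); AP·d = -61, |AP|² = 353, |d|² = 61.
distance² = |AP|² − (AP·d)²/|d|² = 353 − 3721/61 = 292, so the distance is 2√73.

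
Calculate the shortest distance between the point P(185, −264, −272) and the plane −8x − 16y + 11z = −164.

4

Normal vector n = (−8, −16, 11), and n·(185, −264, −272) − (−164) = −84.
|n| = √(64 + 256 + 121) = 21, so the distance is |-84|/21 = 4.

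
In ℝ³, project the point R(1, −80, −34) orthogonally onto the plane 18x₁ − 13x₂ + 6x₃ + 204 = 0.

n = (18, −13, 6), |n|² = 529, and n·R − (-204) = 1058.
t = 1058/529 = 2, so the foot is R − t·n = (1, −80, −34) − 2·(18, −13, 6) = (−35, −54, −46).

(-35, -54, -46)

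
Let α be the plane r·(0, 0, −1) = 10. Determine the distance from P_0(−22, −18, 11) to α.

d = |(-1)·11 − 10| / √(0 + 0 + 1) = |-21| / 1 = 21.

21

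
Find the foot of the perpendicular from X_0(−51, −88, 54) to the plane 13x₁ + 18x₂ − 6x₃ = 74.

(14, 2, 24)

The perpendicular from X_0 has direction n = (13, 18, −6): r = (−51, −88, 54) + λ(13, 18, −6).
Substitute into the plane: n·(X_0 + λn) = 74 gives -2571 + 529λ = 74, so λ = 5.
Foot = (−51, −88, 54) + 5·(13, 18, −6) = (14, 2, 24).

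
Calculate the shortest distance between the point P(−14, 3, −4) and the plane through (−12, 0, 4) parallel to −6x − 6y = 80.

√2/2

Parallel planes share the normal n = (−6, −6, 0); since (−12, 0, 4) lies on the plane, its equation is −6x − 6y = 72.
Then n·(−14, 3, −4) − 72 = −6.
|n| = √(36 + 36 + 0) = 6√2, so the distance is |-6|/(6√2) = √2/2.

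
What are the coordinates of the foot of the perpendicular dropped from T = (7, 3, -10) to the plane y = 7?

n = (0, 1, 0), |n|² = 1, and n·T − 7 = -4.
t = -4/1 = -4, so the foot is T − t·n = (7, 3, -10) − (-4)·(0, 1, 0) = (7, 7, -10).

(7, 7, -10)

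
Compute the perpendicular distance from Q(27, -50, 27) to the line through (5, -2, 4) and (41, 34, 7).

2√757

A direction vector is d = (36, 36, 3).
AP = (22, -48, 23), and AP × d = (-972, 762, 2520).
|AP × d|² = 7875828 and |d|² = 2601, so the distance is √(7875828/2601) = √3028 = 2√757.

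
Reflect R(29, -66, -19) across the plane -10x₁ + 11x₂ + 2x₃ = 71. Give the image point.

With n = (-10, 11, 2), the signed offset is (n·R − 71)/|n|² = -1125/225 = -5.
R' = R − 2t·n = (29, -66, -19) − (-10)·(-10, 11, 2) = (-71, 44, 1).

(-71, 44, 1)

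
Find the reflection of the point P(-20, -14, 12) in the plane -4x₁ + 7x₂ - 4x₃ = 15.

(-28, 0, 4)

n = (-4, 7, -4), |n|² = 81, n·P − 15 = -81, so t = -81/81 = -1.
Foot F = P − (-1)·n = (-24, -7, 8); the reflection is 2F − P = (-28, 0, 4).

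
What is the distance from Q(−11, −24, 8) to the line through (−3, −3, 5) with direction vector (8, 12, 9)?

Direction vector d = (8, 12, 9).
AP = (−8, −21, 3); AP·d = -289, |AP|² = 514, |d|² = 289.
distance² = |AP|² − (AP·d)²/|d|² = 514 − 83521/289 = 225, so the distance is 15.

15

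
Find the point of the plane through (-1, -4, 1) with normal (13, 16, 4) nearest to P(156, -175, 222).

(1053/7, -1273/7, 1542/7)

n = (13, 16, 4), |n|² = 441, and n·P − (-73) = 189.
t = 189/441 = 3/7, so the foot is P − t·n = (156, -175, 222) − (3/7)·(13, 16, 4) = (1053/7, -1273/7, 1542/7).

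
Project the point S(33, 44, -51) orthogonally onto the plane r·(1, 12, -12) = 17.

The perpendicular from S has direction n = (1, 12, -12): r = (33, 44, -51) + t(1, 12, -12).
Substitute into the plane: n·(S + tn) = 17 gives 1173 + 289t = 17, so t = -4.
Foot = (33, 44, -51) + (-4)·(1, 12, -12) = (29, -4, -3).

(29, -4, -3)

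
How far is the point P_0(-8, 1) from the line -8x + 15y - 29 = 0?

The normal to the line is n = (-8, 15) with |n| = 17.
|n·P_0 − 29| = |79 − 29| = 50, so the distance is 50/17.

50/17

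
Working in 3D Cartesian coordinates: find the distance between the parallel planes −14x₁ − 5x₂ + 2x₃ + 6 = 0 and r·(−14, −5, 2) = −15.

3/5

Both planes have normal n = (−14, −5, 2), |n| = 15. Any point on the first plane is at distance |(-15) − (-6)|/|n| = 9/15 = 3/5 from the second.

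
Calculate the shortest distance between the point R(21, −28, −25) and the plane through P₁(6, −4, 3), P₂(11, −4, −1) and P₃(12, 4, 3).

P₁P₂ = (5, 0, −4) and P₁P₃ = (6, 8, 0), so a normal is n = P₁P₂ × P₁P₃ = (32, −24, 40).
d = |32·21 + (-24)·(-28) + 40·(-25) − 408| / √(1024 + 576 + 1600) = |-64| / (40√2) = 4√2/5.

4√2/5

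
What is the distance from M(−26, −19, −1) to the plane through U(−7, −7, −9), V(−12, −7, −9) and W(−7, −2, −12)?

UV = (−5, 0, 0) and UW = (0, 5, −3), so a normal is n = UV × UW = (0, −15, −25).
Then n·(−26, −19, −1) − 330 = −20.
|n| = √(0 + 225 + 625) = 5√34, so the distance is |-20|/(5√34) = 4/√34.

2√34/17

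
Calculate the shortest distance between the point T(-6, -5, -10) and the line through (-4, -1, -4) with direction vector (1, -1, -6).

Direction vector d = (1, -1, -6).
AP = (-2, -4, -6), and AP × d = (18, -18, 6).
|AP × d|² = 684 and |d|² = 38, so the distance is √(684/38) = √18 = 3√2.

3√2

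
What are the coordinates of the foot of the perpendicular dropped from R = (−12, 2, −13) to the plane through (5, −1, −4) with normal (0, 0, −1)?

n = (0, 0, −1), |n|² = 1, and n·R − 4 = 9.
t = 9/1 = 9, so the foot is R − t·n = (−12, 2, −13) − 9·(0, 0, −1) = (−12, 2, −4).

(-12, 2, -4)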